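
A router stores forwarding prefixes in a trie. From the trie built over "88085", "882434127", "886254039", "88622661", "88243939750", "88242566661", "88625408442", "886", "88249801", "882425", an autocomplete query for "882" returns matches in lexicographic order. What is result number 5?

88249801

DFS of the "882" subtree visits, in order: "882425", "88242566661", "882434127", "88243939750", "88249801"
Position 5: 88249801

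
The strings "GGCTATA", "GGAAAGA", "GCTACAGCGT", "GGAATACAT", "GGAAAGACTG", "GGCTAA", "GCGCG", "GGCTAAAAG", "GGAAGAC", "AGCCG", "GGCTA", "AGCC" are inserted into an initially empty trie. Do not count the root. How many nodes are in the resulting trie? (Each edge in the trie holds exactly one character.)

For each word, the new-node count is its length minus the longest prefix already in the trie:
  "GGCTATA" → 7 new (G, G, C, T, A, T, A)
  "GGAAAGA" → prefix "GG" already present; 5 new (A, A, A, G, A)
  "GCTACAGCGT" → prefix "G" already present; 9 new (C, T, A, C, A, G, C, G, T)
  "GGAATACAT" → prefix "GGAA" already present; 5 new (T, A, C, A, T)
  "GGAAAGACTG" → prefix "GGAAAGA" already present; 3 new (C, T, G)
  "GGCTAA" → prefix "GGCTA" already present; 1 new (A)
  "GCGCG" → prefix "GC" already present; 3 new (G, C, G)
  "GGCTAAAAG" → prefix "GGCTAA" already present; 3 new (A, A, G)
  "GGAAGAC" → prefix "GGAA" already present; 3 new (G, A, C)
  "AGCCG" → 5 new (A, G, C, C, G)
  "GGCTA" → prefix "GGCTA" already present; 0 new (none)
  "AGCC" → prefix "AGCC" already present; 0 new (none)
Total nodes = 7 + 5 + 9 + 5 + 3 + 1 + 3 + 3 + 3 + 5 + 0 + 0 = 44

44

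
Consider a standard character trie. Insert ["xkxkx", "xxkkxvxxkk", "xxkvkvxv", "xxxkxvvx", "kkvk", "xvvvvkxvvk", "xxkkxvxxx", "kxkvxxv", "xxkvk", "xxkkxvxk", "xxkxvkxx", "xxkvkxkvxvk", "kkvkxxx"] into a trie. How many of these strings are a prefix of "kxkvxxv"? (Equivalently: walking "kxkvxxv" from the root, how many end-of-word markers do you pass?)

1

Traverse "kxkvxxv" character by character; count nodes along the way that are marked as word ends.
Prefixes of the query that are stored words: "kxkvxxv"
Count: 1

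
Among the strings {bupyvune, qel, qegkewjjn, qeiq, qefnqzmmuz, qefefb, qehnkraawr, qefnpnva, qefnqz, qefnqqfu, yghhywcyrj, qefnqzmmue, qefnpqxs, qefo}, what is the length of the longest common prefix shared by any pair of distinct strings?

9

Equivalently: take the maximum, over all pairs, of their longest common prefix length.
e.g. "qefnqzmmue" and "qefnqzmmuz" share the prefix "qefnqzmmu" of length 9; no pair shares a longer one.
Longest shared-prefix length: 9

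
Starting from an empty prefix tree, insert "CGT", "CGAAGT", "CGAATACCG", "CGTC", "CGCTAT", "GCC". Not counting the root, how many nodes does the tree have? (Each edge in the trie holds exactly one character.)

Insert word by word; a character creates a node only if that edge doesn't already exist:
  "CGT" → 3 new (C, G, T)
  "CGAAGT" → prefix "CG" already present; 4 new (A, A, G, T)
  "CGAATACCG" → prefix "CGAA" already present; 5 new (T, A, C, C, G)
  "CGTC" → prefix "CGT" already present; 1 new (C)
  "CGCTAT" → prefix "CG" already present; 4 new (C, T, A, T)
  "GCC" → 3 new (G, C, C)
Total nodes = 3 + 4 + 5 + 1 + 4 + 3 = 20

20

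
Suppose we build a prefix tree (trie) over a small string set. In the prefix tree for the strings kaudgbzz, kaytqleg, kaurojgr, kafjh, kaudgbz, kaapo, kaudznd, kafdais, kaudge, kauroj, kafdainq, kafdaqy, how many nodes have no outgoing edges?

10

Leaves are exactly the stored words that no other stored word extends.
Those words: "kaapo", "kafdainq", "kafdais", "kafdaqy", "kafjh", "kaudgbzz", "kaudge", "kaudznd", "kaurojgr", "kaytqleg"
Leaf count: 10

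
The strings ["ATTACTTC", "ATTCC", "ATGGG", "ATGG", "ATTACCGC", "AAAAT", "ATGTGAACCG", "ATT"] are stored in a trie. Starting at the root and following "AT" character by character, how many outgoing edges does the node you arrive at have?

The children of the "AT" node are the distinct next characters among strings starting with "AT".
Characters that immediately follow "AT" among the stored strings: {G, T}.
That node has 2 child edges.

2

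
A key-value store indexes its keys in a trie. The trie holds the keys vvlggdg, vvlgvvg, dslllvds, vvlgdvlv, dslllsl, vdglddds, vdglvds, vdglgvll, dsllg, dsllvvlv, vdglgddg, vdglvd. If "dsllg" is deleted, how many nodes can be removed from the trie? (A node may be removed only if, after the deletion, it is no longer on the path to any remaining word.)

1

After clearing the end-marker at "dsllg", prune upward until reaching a node still needed by another word.
The suffix "g" (1 node) is used only by "dsllg"; the node for "dsll" still has the child "l", so pruning stops there.
Nodes removed: 1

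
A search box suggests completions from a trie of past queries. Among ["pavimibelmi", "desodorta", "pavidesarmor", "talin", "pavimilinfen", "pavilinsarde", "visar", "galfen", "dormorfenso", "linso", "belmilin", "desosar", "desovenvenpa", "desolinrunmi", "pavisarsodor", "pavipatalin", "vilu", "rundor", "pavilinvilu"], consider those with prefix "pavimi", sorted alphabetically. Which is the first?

Words with prefix "pavimi", in lexicographic order: "pavimibelmi", "pavimilinfen"
The 1st is pavimibelmi.

pavimibelmi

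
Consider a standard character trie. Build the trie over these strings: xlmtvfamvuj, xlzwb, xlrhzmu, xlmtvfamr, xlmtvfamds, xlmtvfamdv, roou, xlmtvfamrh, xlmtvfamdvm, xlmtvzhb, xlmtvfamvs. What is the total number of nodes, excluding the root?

33

Count nodes per top-level branch (shared prefixes stored once):
  'r'-branch (roou): 4 nodes
  'x'-branch (xlmtvfamds, xlmtvfamdv, xlmtvfamdvm, xlmtvfamr, xlmtvfamrh, xlmtvfamvs, xlmtvfamvuj, xlmtvzhb, xlrhzmu, xlzwb): 29 nodes
Sum: 33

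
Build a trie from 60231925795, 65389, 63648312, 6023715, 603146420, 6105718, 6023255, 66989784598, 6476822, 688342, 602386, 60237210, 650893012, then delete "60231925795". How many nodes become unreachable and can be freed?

7

A node on "60231925795"'s path can go only if nothing else ends at it or branches off below it.
The suffix "1925795" (7 nodes) is used only by "60231925795"; the node for "6023" still has the child "7", so pruning stops there.
Nodes removed: 7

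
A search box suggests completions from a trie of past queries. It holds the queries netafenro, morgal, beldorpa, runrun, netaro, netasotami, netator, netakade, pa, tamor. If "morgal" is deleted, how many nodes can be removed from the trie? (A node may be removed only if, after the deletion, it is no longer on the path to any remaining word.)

Walk "morgal" from the leaf back toward the root, removing each node that no remaining word uses.
No other word shares any prefix with "morgal", so all 6 of its nodes go.
Nodes removed: 6

6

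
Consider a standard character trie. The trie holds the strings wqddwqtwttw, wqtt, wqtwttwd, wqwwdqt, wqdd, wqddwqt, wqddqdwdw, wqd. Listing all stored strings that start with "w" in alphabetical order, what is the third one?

wqddqdwdw

Filter for "w…" and sort: "wqd", "wqdd", "wqddqdwdw", "wqddwqt", "wqddwqtwttw", "wqtt", "wqtwttwd", "wqwwdqt"
The 3rd is wqddqdwdw.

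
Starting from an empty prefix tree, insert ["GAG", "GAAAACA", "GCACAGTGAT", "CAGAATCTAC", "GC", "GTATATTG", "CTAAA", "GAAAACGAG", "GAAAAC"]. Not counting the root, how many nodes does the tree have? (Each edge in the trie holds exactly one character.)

Count nodes per top-level branch (shared prefixes stored once):
  'C'-branch (CAGAATCTAC, CTAAA): 14 nodes
  'G'-branch (GAAAAC, GAAAACA, GAAAACGAG, GAG, GC, GCACAGTGAT, GTATATTG): 27 nodes
Sum: 41

41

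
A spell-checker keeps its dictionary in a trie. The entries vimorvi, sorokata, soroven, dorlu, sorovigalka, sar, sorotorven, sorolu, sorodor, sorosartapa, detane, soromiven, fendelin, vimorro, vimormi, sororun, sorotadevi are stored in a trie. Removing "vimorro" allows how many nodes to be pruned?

2

Walk "vimorro" from the leaf back toward the root, removing each node that no remaining word uses.
The suffix "ro" (2 nodes) is used only by "vimorro"; the node for "vimor" still has the child "v", so pruning stops there.
Nodes removed: 2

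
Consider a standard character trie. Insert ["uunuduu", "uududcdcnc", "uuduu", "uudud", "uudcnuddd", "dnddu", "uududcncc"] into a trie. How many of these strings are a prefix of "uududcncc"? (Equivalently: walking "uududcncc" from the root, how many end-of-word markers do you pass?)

Traverse "uududcncc" character by character; count nodes along the way that are marked as word ends.
Prefixes of the query that are stored words: "uudud", "uududcncc"
Count: 2

2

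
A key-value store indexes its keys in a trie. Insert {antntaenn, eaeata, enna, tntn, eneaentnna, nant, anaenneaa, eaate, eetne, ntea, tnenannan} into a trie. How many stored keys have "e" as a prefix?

5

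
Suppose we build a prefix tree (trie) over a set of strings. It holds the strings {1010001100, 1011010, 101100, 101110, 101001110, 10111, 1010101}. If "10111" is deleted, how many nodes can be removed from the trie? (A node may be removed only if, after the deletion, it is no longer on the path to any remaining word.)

0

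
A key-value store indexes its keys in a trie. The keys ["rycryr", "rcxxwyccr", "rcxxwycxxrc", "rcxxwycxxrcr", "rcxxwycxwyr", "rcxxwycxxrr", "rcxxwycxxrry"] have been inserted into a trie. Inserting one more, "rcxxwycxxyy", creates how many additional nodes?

Walking "rcxxwycxxyy" from the root, the first 9 characters ("rcxxwycxx") follow existing edges; "y" is the first miss.
Each of the 2 remaining characters creates one node.

2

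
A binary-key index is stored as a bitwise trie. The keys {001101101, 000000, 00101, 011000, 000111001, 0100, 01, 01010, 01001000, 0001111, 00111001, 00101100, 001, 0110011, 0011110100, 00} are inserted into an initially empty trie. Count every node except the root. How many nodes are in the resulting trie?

Trace insertions, counting only characters that open a new branch:
  "001101101" → 9 new (0, 0, 1, 1, 0, 1, 1, 0, 1)
  "000000" → prefix "00" already present; 4 new (0, 0, 0, 0)
  "00101" → prefix "001" already present; 2 new (0, 1)
  "011000" → prefix "0" already present; 5 new (1, 1, 0, 0, 0)
  "000111001" → prefix "000" already present; 6 new (1, 1, 1, 0, 0, 1)
  "0100" → prefix "01" already present; 2 new (0, 0)
  "01" → prefix "01" already present; 0 new (none)
  "01010" → prefix "010" already present; 2 new (1, 0)
  "01001000" → prefix "0100" already present; 4 new (1, 0, 0, 0)
  "0001111" → prefix "000111" already present; 1 new (1)
  "00111001" → prefix "0011" already present; 4 new (1, 0, 0, 1)
  "00101100" → prefix "00101" already present; 3 new (1, 0, 0)
  "001" → prefix "001" already present; 0 new (none)
  "0110011" → prefix "01100" already present; 2 new (1, 1)
  "0011110100" → prefix "00111" already present; 5 new (1, 0, 1, 0, 0)
  "00" → prefix "00" already present; 0 new (none)
Total nodes = 9 + 4 + 2 + 5 + 6 + 2 + 0 + 2 + 4 + 1 + 4 + 3 + 0 + 2 + 5 + 0 = 49

49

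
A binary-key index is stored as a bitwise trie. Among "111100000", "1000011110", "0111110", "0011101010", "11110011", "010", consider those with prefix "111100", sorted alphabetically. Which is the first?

111100000

Words with prefix "111100", in lexicographic order: "111100000", "11110011"
The 1st is 111100000.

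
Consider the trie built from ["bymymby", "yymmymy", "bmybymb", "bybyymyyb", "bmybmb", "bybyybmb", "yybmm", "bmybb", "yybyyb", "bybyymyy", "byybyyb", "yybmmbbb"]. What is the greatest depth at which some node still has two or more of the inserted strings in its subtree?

8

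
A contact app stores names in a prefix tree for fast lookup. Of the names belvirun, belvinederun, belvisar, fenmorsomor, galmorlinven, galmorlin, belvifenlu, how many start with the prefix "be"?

Filter for entries beginning with "be":
Matches: "belvifenlu", "belvinederun", "belvirun", "belvisar"
Count: 4

4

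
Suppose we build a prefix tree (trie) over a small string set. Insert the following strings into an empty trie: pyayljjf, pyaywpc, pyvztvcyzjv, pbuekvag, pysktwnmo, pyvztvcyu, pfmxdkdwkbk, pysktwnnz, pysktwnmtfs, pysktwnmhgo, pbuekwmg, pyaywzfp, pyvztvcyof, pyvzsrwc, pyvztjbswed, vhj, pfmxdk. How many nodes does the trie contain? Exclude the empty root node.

74

Insert word by word; a character creates a node only if that edge doesn't already exist:
  "pyayljjf" → 8 new (p, y, a, y, l, j, j, f)
  "pyaywpc" → prefix "pyay" already present; 3 new (w, p, c)
  "pyvztvcyzjv" → prefix "py" already present; 9 new (v, z, t, v, c, y, z, j, v)
  "pbuekvag" → prefix "p" already present; 7 new (b, u, e, k, v, a, g)
  "pysktwnmo" → prefix "py" already present; 7 new (s, k, t, w, n, m, o)
  "pyvztvcyu" → prefix "pyvztvcy" already present; 1 new (u)
  "pfmxdkdwkbk" → prefix "p" already present; 10 new (f, m, x, d, k, d, w, k, b, k)
  "pysktwnnz" → prefix "pysktwn" already present; 2 new (n, z)
  "pysktwnmtfs" → prefix "pysktwnm" already present; 3 new (t, f, s)
  "pysktwnmhgo" → prefix "pysktwnm" already present; 3 new (h, g, o)
  "pbuekwmg" → prefix "pbuek" already present; 3 new (w, m, g)
  "pyaywzfp" → prefix "pyayw" already present; 3 new (z, f, p)
  "pyvztvcyof" → prefix "pyvztvcy" already present; 2 new (o, f)
  "pyvzsrwc" → prefix "pyvz" already present; 4 new (s, r, w, c)
  "pyvztjbswed" → prefix "pyvzt" already present; 6 new (j, b, s, w, e, d)
  "vhj" → 3 new (v, h, j)
  "pfmxdk" → prefix "pfmxdk" already present; 0 new (none)
Total nodes = 8 + 3 + 9 + 7 + 7 + 1 + 10 + 2 + 3 + 3 + 3 + 3 + 2 + 4 + 6 + 3 + 0 = 74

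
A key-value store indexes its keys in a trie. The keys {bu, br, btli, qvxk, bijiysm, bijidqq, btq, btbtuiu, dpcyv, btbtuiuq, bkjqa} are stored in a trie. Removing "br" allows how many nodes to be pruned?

1

Walk "br" from the leaf back toward the root, removing each node that no remaining word uses.
The suffix "r" (1 node) is used only by "br"; the node for "b" still has the child "u", so pruning stops there.
Nodes removed: 1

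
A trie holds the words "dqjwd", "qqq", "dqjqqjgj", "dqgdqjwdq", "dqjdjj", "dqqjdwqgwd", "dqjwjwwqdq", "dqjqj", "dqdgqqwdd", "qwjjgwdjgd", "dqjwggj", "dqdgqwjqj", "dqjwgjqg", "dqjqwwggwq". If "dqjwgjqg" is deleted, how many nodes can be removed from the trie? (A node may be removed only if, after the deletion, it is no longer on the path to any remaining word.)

3

Walk "dqjwgjqg" from the leaf back toward the root, removing each node that no remaining word uses.
The suffix "jqg" (3 nodes) is used only by "dqjwgjqg"; the node for "dqjwg" still has the child "g", so pruning stops there.
Nodes removed: 3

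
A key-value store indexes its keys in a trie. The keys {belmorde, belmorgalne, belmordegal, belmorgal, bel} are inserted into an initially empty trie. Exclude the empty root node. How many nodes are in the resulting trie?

16

Insert word by word; a character creates a node only if that edge doesn't already exist:
  "belmorde" → 8 new (b, e, l, m, o, r, d, e)
  "belmorgalne" → prefix "belmor" already present; 5 new (g, a, l, n, e)
  "belmordegal" → prefix "belmorde" already present; 3 new (g, a, l)
  "belmorgal" → prefix "belmorgal" already present; 0 new (none)
  "bel" → prefix "bel" already present; 0 new (none)
Total nodes = 8 + 5 + 3 + 0 + 0 = 16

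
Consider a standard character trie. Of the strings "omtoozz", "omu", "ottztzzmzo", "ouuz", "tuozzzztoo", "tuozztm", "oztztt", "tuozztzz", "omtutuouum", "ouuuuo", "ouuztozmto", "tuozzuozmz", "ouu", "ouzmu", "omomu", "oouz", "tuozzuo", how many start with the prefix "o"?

Walk to "o"; the words in its subtree are exactly those with that prefix.
Words under "o": omomu, omtoozz, omtutuouum, omu, oouz, ottztzzmzo, ouu, ouuuuo, ouuz, ouuztozmto, ouzmu, oztztt
Count: 12

12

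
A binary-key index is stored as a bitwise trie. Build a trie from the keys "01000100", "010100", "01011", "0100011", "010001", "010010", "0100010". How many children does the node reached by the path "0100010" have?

Walk "0100010" from the root, arriving at one node.
Characters that immediately follow "0100010" among the stored strings: {0}.
That node has 1 child edge.

1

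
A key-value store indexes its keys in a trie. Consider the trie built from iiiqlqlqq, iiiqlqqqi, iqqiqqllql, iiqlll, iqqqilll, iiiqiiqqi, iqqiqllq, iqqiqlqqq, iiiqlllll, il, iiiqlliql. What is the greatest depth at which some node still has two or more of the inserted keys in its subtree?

The deepest shared node is where two words last agree before diverging.
e.g. "iiiqlliql" and "iiiqlllll" share the prefix "iiiqll" of length 6; no pair shares a longer one.
Longest shared-prefix length: 6

6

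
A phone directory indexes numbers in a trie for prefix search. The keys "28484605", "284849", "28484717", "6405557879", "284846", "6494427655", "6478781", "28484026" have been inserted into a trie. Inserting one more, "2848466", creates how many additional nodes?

1

Walking "2848466" from the root, the first 6 characters ("284846") follow existing edges; "6" is the first miss.
Each of the 1 remaining characters creates one node.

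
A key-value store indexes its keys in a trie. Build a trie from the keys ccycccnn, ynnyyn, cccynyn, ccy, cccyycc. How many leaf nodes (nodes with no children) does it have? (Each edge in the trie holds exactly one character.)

4

A leaf is a node with no children — equivalently, the end of a word that is not a proper prefix of any other stored word.
Those words: "cccynyn", "cccyycc", "ccycccnn", "ynnyyn"
Leaf count: 4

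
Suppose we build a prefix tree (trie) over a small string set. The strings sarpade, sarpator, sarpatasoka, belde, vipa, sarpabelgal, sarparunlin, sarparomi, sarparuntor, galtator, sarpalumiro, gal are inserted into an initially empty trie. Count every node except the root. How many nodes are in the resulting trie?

Trace insertions, counting only characters that open a new branch:
  "sarpade" → 7 new (s, a, r, p, a, d, e)
  "sarpator" → prefix "sarpa" already present; 3 new (t, o, r)
  "sarpatasoka" → prefix "sarpat" already present; 5 new (a, s, o, k, a)
  "belde" → 5 new (b, e, l, d, e)
  "vipa" → 4 new (v, i, p, a)
  "sarpabelgal" → prefix "sarpa" already present; 6 new (b, e, l, g, a, l)
  "sarparunlin" → prefix "sarpa" already present; 6 new (r, u, n, l, i, n)
  "sarparomi" → prefix "sarpar" already present; 3 new (o, m, i)
  "sarparuntor" → prefix "sarparun" already present; 3 new (t, o, r)
  "galtator" → 8 new (g, a, l, t, a, t, o, r)
  "sarpalumiro" → prefix "sarpa" already present; 6 new (l, u, m, i, r, o)
  "gal" → prefix "gal" already present; 0 new (none)
Total nodes = 7 + 3 + 5 + 5 + 4 + 6 + 6 + 3 + 3 + 8 + 6 + 0 = 56

56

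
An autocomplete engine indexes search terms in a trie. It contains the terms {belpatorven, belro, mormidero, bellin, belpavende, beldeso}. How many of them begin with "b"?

5

Walk to "b"; the words in its subtree are exactly those with that prefix.
Words under "b": beldeso, bellin, belpatorven, belpavende, belro
Count: 5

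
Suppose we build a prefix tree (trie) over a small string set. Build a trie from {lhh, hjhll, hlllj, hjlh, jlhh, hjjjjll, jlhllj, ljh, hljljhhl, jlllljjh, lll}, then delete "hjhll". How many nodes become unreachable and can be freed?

Walk "hjhll" from the leaf back toward the root, removing each node that no remaining word uses.
The suffix "hll" (3 nodes) is used only by "hjhll"; the node for "hj" still has the child "l", so pruning stops there.
Nodes removed: 3

3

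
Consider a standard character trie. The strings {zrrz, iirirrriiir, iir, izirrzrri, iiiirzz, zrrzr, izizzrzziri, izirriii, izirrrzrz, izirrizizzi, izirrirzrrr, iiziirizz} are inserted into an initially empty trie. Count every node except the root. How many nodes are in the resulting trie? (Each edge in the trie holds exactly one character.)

Count nodes per top-level branch (shared prefixes stored once):
  'i'-branch (iiiirzz, iir, iirirrriiir, iiziirizz, izirriii, izirrirzrrr, izirrizizzi, izirrrzrz, izirrzrri, izizzrzziri): 56 nodes
  'z'-branch (zrrz, zrrzr): 5 nodes
Sum: 61

61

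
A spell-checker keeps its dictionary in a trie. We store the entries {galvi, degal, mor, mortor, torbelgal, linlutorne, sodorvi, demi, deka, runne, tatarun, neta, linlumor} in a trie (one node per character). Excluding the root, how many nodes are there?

64

Insert word by word; a character creates a node only if that edge doesn't already exist:
  "galvi" → 5 new (g, a, l, v, i)
  "degal" → 5 new (d, e, g, a, l)
  "mor" → 3 new (m, o, r)
  "mortor" → prefix "mor" already present; 3 new (t, o, r)
  "torbelgal" → 9 new (t, o, r, b, e, l, g, a, l)
  "linlutorne" → 10 new (l, i, n, l, u, t, o, r, n, e)
  "sodorvi" → 7 new (s, o, d, o, r, v, i)
  "demi" → prefix "de" already present; 2 new (m, i)
  "deka" → prefix "de" already present; 2 new (k, a)
  "runne" → 5 new (r, u, n, n, e)
  "tatarun" → prefix "t" already present; 6 new (a, t, a, r, u, n)
  "neta" → 4 new (n, e, t, a)
  "linlumor" → prefix "linlu" already present; 3 new (m, o, r)
Total nodes = 5 + 5 + 3 + 3 + 9 + 10 + 7 + 2 + 2 + 5 + 6 + 4 + 3 = 64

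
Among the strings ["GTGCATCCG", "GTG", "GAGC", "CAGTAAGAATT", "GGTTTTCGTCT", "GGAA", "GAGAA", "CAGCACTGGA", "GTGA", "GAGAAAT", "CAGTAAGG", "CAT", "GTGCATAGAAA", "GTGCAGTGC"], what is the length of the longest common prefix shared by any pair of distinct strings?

7

Equivalently: take the maximum, over all pairs, of their longest common prefix length.
e.g. "CAGTAAGAATT" and "CAGTAAGG" share the prefix "CAGTAAG" of length 7; no pair shares a longer one.
Longest shared-prefix length: 7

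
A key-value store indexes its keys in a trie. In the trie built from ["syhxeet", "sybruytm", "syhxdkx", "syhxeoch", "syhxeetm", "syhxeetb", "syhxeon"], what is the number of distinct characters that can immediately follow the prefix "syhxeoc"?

Walk "syhxeoc" from the root, arriving at one node.
Distinct next characters after "syhxeoc": h.
That node has 1 child edge.

1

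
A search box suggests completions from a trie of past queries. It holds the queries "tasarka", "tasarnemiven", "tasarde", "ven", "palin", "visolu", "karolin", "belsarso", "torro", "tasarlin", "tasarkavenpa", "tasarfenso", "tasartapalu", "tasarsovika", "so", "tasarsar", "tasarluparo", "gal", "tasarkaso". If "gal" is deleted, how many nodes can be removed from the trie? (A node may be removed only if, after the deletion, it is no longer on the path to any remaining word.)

3

Walk "gal" from the leaf back toward the root, removing each node that no remaining word uses.
No other word shares any prefix with "gal", so all 3 of its nodes go.
Nodes removed: 3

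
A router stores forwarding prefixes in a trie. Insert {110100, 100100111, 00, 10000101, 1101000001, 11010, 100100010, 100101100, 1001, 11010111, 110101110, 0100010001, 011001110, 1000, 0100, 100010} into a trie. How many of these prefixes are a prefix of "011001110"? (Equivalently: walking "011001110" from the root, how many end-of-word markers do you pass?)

1

Walk "011001110" from the root; an end-of-word marker is hit whenever a stored word is a prefix of "011001110".
Prefixes of the query that are stored words: "011001110"
Count: 1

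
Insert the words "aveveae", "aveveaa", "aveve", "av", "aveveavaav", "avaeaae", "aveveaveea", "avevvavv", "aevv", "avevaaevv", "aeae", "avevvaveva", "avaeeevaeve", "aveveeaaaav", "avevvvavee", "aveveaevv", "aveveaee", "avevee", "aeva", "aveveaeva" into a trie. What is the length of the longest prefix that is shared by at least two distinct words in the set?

The deepest shared node is where two words last agree before diverging.
e.g. "aveveaeva" and "aveveaevv" share the prefix "aveveaev" of length 8; no pair shares a longer one.
Longest shared-prefix length: 8

8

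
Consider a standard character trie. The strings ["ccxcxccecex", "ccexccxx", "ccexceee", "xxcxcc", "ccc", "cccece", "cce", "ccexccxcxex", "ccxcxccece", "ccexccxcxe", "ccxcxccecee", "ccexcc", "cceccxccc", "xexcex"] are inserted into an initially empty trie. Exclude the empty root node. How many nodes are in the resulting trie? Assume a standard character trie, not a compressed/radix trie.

Trace insertions, counting only characters that open a new branch:
  "ccxcxccecex" → 11 new (c, c, x, c, x, c, c, e, c, e, x)
  "ccexccxx" → prefix "cc" already present; 6 new (e, x, c, c, x, x)
  "ccexceee" → prefix "ccexc" already present; 3 new (e, e, e)
  "xxcxcc" → 6 new (x, x, c, x, c, c)
  "ccc" → prefix "cc" already present; 1 new (c)
  "cccece" → prefix "ccc" already present; 3 new (e, c, e)
  "cce" → prefix "cce" already present; 0 new (none)
  "ccexccxcxex" → prefix "ccexccx" already present; 4 new (c, x, e, x)
  "ccxcxccece" → prefix "ccxcxccece" already present; 0 new (none)
  "ccexccxcxe" → prefix "ccexccxcxe" already present; 0 new (none)
  "ccxcxccecee" → prefix "ccxcxccece" already present; 1 new (e)
  "ccexcc" → prefix "ccexcc" already present; 0 new (none)
  "cceccxccc" → prefix "cce" already present; 6 new (c, c, x, c, c, c)
  "xexcex" → prefix "x" already present; 5 new (e, x, c, e, x)
Total nodes = 11 + 6 + 3 + 6 + 1 + 3 + 0 + 4 + 0 + 0 + 1 + 0 + 6 + 5 = 46

46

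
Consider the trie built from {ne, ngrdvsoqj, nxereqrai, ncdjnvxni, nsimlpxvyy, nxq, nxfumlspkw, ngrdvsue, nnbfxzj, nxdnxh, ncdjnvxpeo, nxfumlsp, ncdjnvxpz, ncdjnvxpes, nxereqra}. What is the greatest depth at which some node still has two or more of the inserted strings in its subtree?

Look for the deepest trie node that still has at least two words in its subtree.
"ncdjnvxpeo" and "ncdjnvxpes" agree on "ncdjnvxpe" (9 characters) before diverging; nothing deeper is shared.
Longest shared-prefix length: 9

9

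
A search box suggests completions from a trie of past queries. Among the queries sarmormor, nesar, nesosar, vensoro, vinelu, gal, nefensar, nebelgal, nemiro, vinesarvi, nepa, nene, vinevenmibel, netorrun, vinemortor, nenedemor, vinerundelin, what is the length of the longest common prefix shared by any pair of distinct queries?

4

The deepest shared node is where two words last agree before diverging.
e.g. "nene" and "nenedemor" share the prefix "nene" of length 4; no pair shares a longer one.
Longest shared-prefix length: 4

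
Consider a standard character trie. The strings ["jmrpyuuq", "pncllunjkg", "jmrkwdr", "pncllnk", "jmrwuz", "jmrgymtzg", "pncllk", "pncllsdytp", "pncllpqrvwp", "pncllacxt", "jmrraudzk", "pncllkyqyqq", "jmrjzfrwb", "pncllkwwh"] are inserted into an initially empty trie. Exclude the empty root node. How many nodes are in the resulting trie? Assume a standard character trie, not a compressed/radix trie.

69

Count nodes per top-level branch (shared prefixes stored once):
  'j'-branch (jmrgymtzg, jmrjzfrwb, jmrkwdr, jmrpyuuq, jmrraudzk, jmrwuz): 33 nodes
  'p'-branch (pncllacxt, pncllk, pncllkwwh, pncllkyqyqq, pncllnk, pncllpqrvwp, pncllsdytp, pncllunjkg): 36 nodes
Sum: 69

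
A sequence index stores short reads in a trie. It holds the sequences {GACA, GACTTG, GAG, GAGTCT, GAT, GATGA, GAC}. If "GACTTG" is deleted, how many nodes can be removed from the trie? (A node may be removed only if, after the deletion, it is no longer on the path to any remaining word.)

3

Walk "GACTTG" from the leaf back toward the root, removing each node that no remaining word uses.
The suffix "TTG" (3 nodes) is used only by "GACTTG"; the node for "GAC" still has the child "A", so pruning stops there.
Nodes removed: 3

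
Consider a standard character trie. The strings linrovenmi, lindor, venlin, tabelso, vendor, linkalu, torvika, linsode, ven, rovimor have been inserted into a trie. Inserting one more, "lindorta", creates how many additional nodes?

2

The longest prefix of "lindorta" already in the trie is "lindor" (length 6).
Each of the 2 remaining characters creates one node.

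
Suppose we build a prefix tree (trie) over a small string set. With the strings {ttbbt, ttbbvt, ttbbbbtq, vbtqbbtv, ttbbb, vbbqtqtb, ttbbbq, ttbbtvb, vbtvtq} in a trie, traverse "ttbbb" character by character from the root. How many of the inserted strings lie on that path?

Check each prefix of "ttbbb" against the stored set — each match is an end-marker on the path.
Prefixes of the query that are stored words: "ttbbb"
Count: 1

1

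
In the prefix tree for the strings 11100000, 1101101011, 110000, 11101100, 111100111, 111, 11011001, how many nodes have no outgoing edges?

A leaf is a node with no children — equivalently, the end of a word that is not a proper prefix of any other stored word.
Those words: "110000", "11011001", "1101101011", "11100000", "11101100", "111100111"
Leaf count: 6

6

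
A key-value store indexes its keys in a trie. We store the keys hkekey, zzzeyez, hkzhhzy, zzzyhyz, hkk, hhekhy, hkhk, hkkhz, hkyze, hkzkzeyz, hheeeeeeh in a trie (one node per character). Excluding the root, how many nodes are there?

46

Trace insertions, counting only characters that open a new branch:
  "hkekey" → 6 new (h, k, e, k, e, y)
  "zzzeyez" → 7 new (z, z, z, e, y, e, z)
  "hkzhhzy" → prefix "hk" already present; 5 new (z, h, h, z, y)
  "zzzyhyz" → prefix "zzz" already present; 4 new (y, h, y, z)
  "hkk" → prefix "hk" already present; 1 new (k)
  "hhekhy" → prefix "h" already present; 5 new (h, e, k, h, y)
  "hkhk" → prefix "hk" already present; 2 new (h, k)
  "hkkhz" → prefix "hkk" already present; 2 new (h, z)
  "hkyze" → prefix "hk" already present; 3 new (y, z, e)
  "hkzkzeyz" → prefix "hkz" already present; 5 new (k, z, e, y, z)
  "hheeeeeeh" → prefix "hhe" already present; 6 new (e, e, e, e, e, h)
Total nodes = 6 + 7 + 5 + 4 + 1 + 5 + 2 + 2 + 3 + 5 + 6 = 46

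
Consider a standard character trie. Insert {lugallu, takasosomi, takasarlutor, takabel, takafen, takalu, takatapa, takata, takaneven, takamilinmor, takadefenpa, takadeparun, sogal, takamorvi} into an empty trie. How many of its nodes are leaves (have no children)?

A leaf is a node with no children — equivalently, the end of a word that is not a proper prefix of any other stored word.
Those words: "lugallu", "sogal", "takabel", "takadefenpa", "takadeparun", "takafen", "takalu", "takamilinmor", "takamorvi", "takaneven", "takasarlutor", "takasosomi", "takatapa"
Leaf count: 13

13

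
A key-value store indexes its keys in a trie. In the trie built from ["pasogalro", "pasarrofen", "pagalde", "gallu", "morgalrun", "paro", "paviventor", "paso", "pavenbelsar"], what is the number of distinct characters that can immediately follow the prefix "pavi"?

1

Follow the path "pavi" to its node, then look at its outgoing edges.
Characters that immediately follow "pavi" among the stored strings: {v}.
That node has 1 child edge.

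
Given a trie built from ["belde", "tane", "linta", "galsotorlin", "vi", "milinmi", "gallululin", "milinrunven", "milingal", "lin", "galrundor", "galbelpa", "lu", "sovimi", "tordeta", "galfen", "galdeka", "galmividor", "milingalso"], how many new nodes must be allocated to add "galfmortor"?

Walking "galfmortor" from the root, the first 4 characters ("galf") follow existing edges; "m" is the first miss.
New nodes needed: |"galfmortor"| − 4 = 10 − 4 = 6.

6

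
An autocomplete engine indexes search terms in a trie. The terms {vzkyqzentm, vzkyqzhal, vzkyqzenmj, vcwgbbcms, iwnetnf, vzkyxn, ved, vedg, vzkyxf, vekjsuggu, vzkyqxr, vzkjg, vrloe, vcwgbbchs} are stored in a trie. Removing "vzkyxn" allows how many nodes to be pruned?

1

Walk "vzkyxn" from the leaf back toward the root, removing each node that no remaining word uses.
The suffix "n" (1 node) is used only by "vzkyxn"; the node for "vzkyx" still has the child "f", so pruning stops there.
Nodes removed: 1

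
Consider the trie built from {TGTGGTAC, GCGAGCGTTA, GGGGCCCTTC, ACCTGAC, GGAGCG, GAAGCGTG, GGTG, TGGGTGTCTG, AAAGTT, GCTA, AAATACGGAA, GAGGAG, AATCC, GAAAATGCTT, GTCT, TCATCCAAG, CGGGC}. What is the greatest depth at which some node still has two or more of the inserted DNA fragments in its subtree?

3

Look for the deepest trie node that still has at least two words in its subtree.
e.g. "AAAGTT" and "AAATACGGAA" share the prefix "AAA" of length 3; no pair shares a longer one.
Longest shared-prefix length: 3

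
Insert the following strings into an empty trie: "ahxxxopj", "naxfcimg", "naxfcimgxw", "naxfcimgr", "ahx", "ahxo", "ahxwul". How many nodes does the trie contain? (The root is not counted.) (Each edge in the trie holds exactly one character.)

23

Trie structure (* marks end of a word):
(root)
├─ a
│  └─ h
│     └─ x *
│        ├─ o *
│        ├─ w
│        │  └─ u
│        │     └─ l *
│        └─ x
│           └─ x
│              └─ o
│                 └─ p
│                    └─ j *
└─ n
   └─ a
      └─ x
         └─ f
            └─ c
               └─ i
                  └─ m
                     └─ g *
                        ├─ r *
                        └─ x
                           └─ w *
Counting every labelled node above: 23.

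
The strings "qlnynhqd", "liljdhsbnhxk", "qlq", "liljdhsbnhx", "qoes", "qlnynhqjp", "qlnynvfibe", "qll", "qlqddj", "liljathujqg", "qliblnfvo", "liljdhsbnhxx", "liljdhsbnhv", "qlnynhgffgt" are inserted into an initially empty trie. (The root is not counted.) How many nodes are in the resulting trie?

56

For each word, the new-node count is its length minus the longest prefix already in the trie:
  "qlnynhqd" → 8 new (q, l, n, y, n, h, q, d)
  "liljdhsbnhxk" → 12 new (l, i, l, j, d, h, s, b, n, h, x, k)
  "qlq" → prefix "ql" already present; 1 new (q)
  "liljdhsbnhx" → prefix "liljdhsbnhx" already present; 0 new (none)
  "qoes" → prefix "q" already present; 3 new (o, e, s)
  "qlnynhqjp" → prefix "qlnynhq" already present; 2 new (j, p)
  "qlnynvfibe" → prefix "qlnyn" already present; 5 new (v, f, i, b, e)
  "qll" → prefix "ql" already present; 1 new (l)
  "qlqddj" → prefix "qlq" already present; 3 new (d, d, j)
  "liljathujqg" → prefix "lilj" already present; 7 new (a, t, h, u, j, q, g)
  "qliblnfvo" → prefix "ql" already present; 7 new (i, b, l, n, f, v, o)
  "liljdhsbnhxx" → prefix "liljdhsbnhx" already present; 1 new (x)
  "liljdhsbnhv" → prefix "liljdhsbnh" already present; 1 new (v)
  "qlnynhgffgt" → prefix "qlnynh" already present; 5 new (g, f, f, g, t)
Total nodes = 8 + 12 + 1 + 0 + 3 + 2 + 5 + 1 + 3 + 7 + 7 + 1 + 1 + 5 = 56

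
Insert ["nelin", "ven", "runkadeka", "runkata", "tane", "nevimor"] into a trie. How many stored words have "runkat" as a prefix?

1

Filter for entries beginning with "runkat":
Words under "runkat": runkata
Count: 1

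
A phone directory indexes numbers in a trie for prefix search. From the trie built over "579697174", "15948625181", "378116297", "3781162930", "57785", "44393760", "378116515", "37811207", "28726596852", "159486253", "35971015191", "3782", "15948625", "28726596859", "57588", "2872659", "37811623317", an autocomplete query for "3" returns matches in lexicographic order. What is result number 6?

378116515

Words with prefix "3", in lexicographic order: "35971015191", "37811207", "37811623317", "3781162930", "378116297", "378116515", "3782"
Position 6: 378116515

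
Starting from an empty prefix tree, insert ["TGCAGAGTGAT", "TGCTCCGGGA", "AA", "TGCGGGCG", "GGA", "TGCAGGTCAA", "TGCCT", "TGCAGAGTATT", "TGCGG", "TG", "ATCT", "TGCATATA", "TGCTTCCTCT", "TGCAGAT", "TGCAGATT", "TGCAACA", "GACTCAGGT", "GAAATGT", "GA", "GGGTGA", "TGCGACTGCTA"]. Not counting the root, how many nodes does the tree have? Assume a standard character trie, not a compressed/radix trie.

For each word, the new-node count is its length minus the longest prefix already in the trie:
  "TGCAGAGTGAT" → 11 new (T, G, C, A, G, A, G, T, G, A, T)
  "TGCTCCGGGA" → prefix "TGC" already present; 7 new (T, C, C, G, G, G, A)
  "AA" → 2 new (A, A)
  "TGCGGGCG" → prefix "TGC" already present; 5 new (G, G, G, C, G)
  "GGA" → 3 new (G, G, A)
  "TGCAGGTCAA" → prefix "TGCAG" already present; 5 new (G, T, C, A, A)
  "TGCCT" → prefix "TGC" already present; 2 new (C, T)
  "TGCAGAGTATT" → prefix "TGCAGAGT" already present; 3 new (A, T, T)
  "TGCGG" → prefix "TGCGG" already present; 0 new (none)
  "TG" → prefix "TG" already present; 0 new (none)
  "ATCT" → prefix "A" already present; 3 new (T, C, T)
  "TGCATATA" → prefix "TGCA" already present; 4 new (T, A, T, A)
  "TGCTTCCTCT" → prefix "TGCT" already present; 6 new (T, C, C, T, C, T)
  "TGCAGAT" → prefix "TGCAGA" already present; 1 new (T)
  "TGCAGATT" → prefix "TGCAGAT" already present; 1 new (T)
  "TGCAACA" → prefix "TGCA" already present; 3 new (A, C, A)
  "GACTCAGGT" → prefix "G" already present; 8 new (A, C, T, C, A, G, G, T)
  "GAAATGT" → prefix "GA" already present; 5 new (A, A, T, G, T)
  "GA" → prefix "GA" already present; 0 new (none)
  "GGGTGA" → prefix "GG" already present; 4 new (G, T, G, A)
  "TGCGACTGCTA" → prefix "TGCG" already present; 7 new (A, C, T, G, C, T, A)
Total nodes = 11 + 7 + 2 + 5 + 3 + 5 + 2 + 3 + 0 + 0 + 3 + 4 + 6 + 1 + 1 + 3 + 8 + 5 + 0 + 4 + 7 = 80

80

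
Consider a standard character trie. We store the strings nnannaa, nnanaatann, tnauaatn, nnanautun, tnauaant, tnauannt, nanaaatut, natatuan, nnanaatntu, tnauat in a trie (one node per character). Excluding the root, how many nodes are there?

48

Count nodes per top-level branch (shared prefixes stored once):
  'n'-branch (nanaaatut, natatuan, nnanaatann, nnanaatntu, nnanautun, nnannaa): 34 nodes
  't'-branch (tnauaant, tnauaatn, tnauannt, tnauat): 14 nodes
Sum: 48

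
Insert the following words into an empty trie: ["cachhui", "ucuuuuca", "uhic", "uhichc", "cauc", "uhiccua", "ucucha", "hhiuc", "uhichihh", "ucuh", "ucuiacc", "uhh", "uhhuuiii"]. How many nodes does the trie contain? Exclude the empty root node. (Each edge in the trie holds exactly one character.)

47

Trace insertions, counting only characters that open a new branch:
  "cachhui" → 7 new (c, a, c, h, h, u, i)
  "ucuuuuca" → 8 new (u, c, u, u, u, u, c, a)
  "uhic" → prefix "u" already present; 3 new (h, i, c)
  "uhichc" → prefix "uhic" already present; 2 new (h, c)
  "cauc" → prefix "ca" already present; 2 new (u, c)
  "uhiccua" → prefix "uhic" already present; 3 new (c, u, a)
  "ucucha" → prefix "ucu" already present; 3 new (c, h, a)
  "hhiuc" → 5 new (h, h, i, u, c)
  "uhichihh" → prefix "uhich" already present; 3 new (i, h, h)
  "ucuh" → prefix "ucu" already present; 1 new (h)
  "ucuiacc" → prefix "ucu" already present; 4 new (i, a, c, c)
  "uhh" → prefix "uh" already present; 1 new (h)
  "uhhuuiii" → prefix "uhh" already present; 5 new (u, u, i, i, i)
Total nodes = 7 + 8 + 3 + 2 + 2 + 3 + 3 + 5 + 3 + 1 + 4 + 1 + 5 = 47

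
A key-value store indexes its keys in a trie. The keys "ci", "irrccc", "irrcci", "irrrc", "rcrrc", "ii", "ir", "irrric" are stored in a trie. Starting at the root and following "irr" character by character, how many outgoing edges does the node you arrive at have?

2

Walk "irr" from the root, arriving at one node.
Characters that immediately follow "irr" among the stored strings: {c, r}.
That node has 2 child edges.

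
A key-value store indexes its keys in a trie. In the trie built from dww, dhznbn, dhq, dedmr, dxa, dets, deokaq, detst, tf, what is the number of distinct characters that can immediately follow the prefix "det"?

The children of the "det" node are the distinct next characters among strings starting with "det".
Distinct next characters after "det": s.
That node has 1 child edge.

1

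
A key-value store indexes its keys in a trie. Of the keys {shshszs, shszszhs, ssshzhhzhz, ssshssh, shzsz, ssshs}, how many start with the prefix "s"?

Filter for entries beginning with "s":
Matches: "shshszs", "shszszhs", "shzsz", "ssshs", "ssshssh", "ssshzhhzhz"
Count: 6

6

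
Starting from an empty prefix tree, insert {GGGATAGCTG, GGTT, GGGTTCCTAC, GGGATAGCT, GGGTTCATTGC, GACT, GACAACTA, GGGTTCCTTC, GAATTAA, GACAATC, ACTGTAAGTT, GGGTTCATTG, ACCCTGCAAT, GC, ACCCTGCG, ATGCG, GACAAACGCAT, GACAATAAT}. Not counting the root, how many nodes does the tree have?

74

Insert word by word; a character creates a node only if that edge doesn't already exist:
  "GGGATAGCTG" → 10 new (G, G, G, A, T, A, G, C, T, G)
  "GGTT" → prefix "GG" already present; 2 new (T, T)
  "GGGTTCCTAC" → prefix "GGG" already present; 7 new (T, T, C, C, T, A, C)
  "GGGATAGCT" → prefix "GGGATAGCT" already present; 0 new (none)
  "GGGTTCATTGC" → prefix "GGGTTC" already present; 5 new (A, T, T, G, C)
  "GACT" → prefix "G" already present; 3 new (A, C, T)
  "GACAACTA" → prefix "GAC" already present; 5 new (A, A, C, T, A)
  "GGGTTCCTTC" → prefix "GGGTTCCT" already present; 2 new (T, C)
  "GAATTAA" → prefix "GA" already present; 5 new (A, T, T, A, A)
  "GACAATC" → prefix "GACAA" already present; 2 new (T, C)
  "ACTGTAAGTT" → 10 new (A, C, T, G, T, A, A, G, T, T)
  "GGGTTCATTG" → prefix "GGGTTCATTG" already present; 0 new (none)
  "ACCCTGCAAT" → prefix "AC" already present; 8 new (C, C, T, G, C, A, A, T)
  "GC" → prefix "G" already present; 1 new (C)
  "ACCCTGCG" → prefix "ACCCTGC" already present; 1 new (G)
  "ATGCG" → prefix "A" already present; 4 new (T, G, C, G)
  "GACAAACGCAT" → prefix "GACAA" already present; 6 new (A, C, G, C, A, T)
  "GACAATAAT" → prefix "GACAAT" already present; 3 new (A, A, T)
Total nodes = 10 + 2 + 7 + 0 + 5 + 3 + 5 + 2 + 5 + 2 + 10 + 0 + 8 + 1 + 1 + 4 + 6 + 3 = 74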